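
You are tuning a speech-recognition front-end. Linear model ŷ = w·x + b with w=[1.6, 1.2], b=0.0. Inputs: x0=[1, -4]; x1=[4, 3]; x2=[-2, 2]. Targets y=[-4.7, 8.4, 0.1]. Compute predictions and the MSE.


ŷ0 = (1.6)·(1) + (1.2)·(-4) + 0.0 = -3.2
ŷ1 = (1.6)·(4) + (1.2)·(3) + 0.0 = 10.0
ŷ2 = (1.6)·(-2) + (1.2)·(2) + 0.0 = -0.8
errors² = [2.25, 2.56, 0.81]
MSE = 5.6200/3 = 1.8733

1.8733


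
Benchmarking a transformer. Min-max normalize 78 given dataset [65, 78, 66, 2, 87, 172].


min=2, max=172
(78-2)/(172-2) = 76/170 = 0.4471

0.4471


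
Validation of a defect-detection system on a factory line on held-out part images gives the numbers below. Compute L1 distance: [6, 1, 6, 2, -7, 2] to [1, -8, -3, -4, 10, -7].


d = |6-1| + |1+ 8| + |6+ 3| + |2+ 4| + |-7-10| + |2+ 7|
  = 5 + 9 + 9 + 6 + 17 + 9
  = 55

55


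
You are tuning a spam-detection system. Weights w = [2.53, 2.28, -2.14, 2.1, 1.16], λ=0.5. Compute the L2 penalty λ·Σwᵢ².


‖w‖₂² = (2.53)² + (2.28)² + (-2.14)² + (2.1)² + (1.16)²
     = 6.4009 + 5.1984 + 4.5796 + 4.41 + 1.3456
     = 21.9345
λ·‖w‖₂² = 0.5·21.9345 = 10.96725

10.96725


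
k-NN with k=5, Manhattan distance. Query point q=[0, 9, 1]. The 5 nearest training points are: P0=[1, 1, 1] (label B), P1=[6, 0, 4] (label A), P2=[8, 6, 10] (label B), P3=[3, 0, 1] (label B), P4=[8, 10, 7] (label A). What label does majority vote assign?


d(q,P0) = 9  (label B)
d(q,P1) = 18  (label A)
d(q,P2) = 20  (label B)
d(q,P3) = 12  (label B)
d(q,P4) = 15  (label A)
Votes: A=2, B=3
Majority → B

B


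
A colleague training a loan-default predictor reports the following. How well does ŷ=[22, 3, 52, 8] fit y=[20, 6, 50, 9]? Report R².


ȳ = 21.25
SS_res = Σ(y-ŷ)² = 18
SS_tot = Σ(y-ȳ)² = 1210.75
R² = 1 - SS_res/SS_tot = 1 - 0.0149 = 0.9851

0.9851


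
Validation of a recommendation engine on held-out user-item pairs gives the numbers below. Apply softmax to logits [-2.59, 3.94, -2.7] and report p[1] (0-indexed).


Exponentials: e^-2.59=0.075, e^3.94=51.4186, e^-2.7=0.0672
Sum = 51.5608
Softmax = [0.0015, 0.9972, 0.0013]
p[1] = 51.4186/51.5608 = 0.9972

0.9972


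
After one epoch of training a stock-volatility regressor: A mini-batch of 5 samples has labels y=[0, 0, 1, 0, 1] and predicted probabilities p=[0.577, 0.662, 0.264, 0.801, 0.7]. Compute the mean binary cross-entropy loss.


L[0] = -ln(1-0.577) = -ln(0.423) = 0.8604
L[1] = -ln(1-0.662) = -ln(0.338) = 1.0847
L[2] = -ln(0.264) = 1.3318
L[3] = -ln(1-0.801) = -ln(0.199) = 1.6145
L[4] = -ln(0.7) = 0.3567
mean = (0.8604 + 1.0847 + 1.3318 + 1.6145 + 0.3567)/5 = 1.0496

1.0496


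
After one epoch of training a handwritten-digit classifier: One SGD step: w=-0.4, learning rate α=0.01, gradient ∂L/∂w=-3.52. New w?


w_new = w - α·∇
= -0.4 - 0.01·-3.52
= -0.4 + 0.0352
= -0.3648

-0.3648


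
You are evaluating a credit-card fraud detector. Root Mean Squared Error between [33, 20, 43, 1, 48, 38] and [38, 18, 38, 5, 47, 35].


MSE = 80/6 = 13.3333
RMSE = √(80/6) = 3.6515

3.6515


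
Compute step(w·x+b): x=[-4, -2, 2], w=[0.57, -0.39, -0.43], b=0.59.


z = (-4)·(0.57) + (-2)·(-0.39) + (2)·(-0.43) + 0.59
  = -1.77
step(z) = 0 (z<0)

0


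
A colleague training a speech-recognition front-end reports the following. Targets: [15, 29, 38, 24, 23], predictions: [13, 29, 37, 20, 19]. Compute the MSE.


Squared errors: (15-13)²=4, (29-29)²=0, (38-37)²=1, (24-20)²=16, (23-19)²=16
Sum = 37
MSE = 37/5 = 37/5

37/5


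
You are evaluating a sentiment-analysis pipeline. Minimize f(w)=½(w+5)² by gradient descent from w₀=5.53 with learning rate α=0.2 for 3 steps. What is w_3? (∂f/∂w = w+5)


step 1: grad = 5.53+5 = 10.53; w = 5.53 - 0.2·(10.53) = 3.424
step 2: grad = 3.424+5 = 8.424; w = 3.424 - 0.2·(8.424) = 1.7392
step 3: grad = 1.7392+5 = 6.7392; w = 1.7392 - 0.2·(6.7392) = 0.39136

0.39136


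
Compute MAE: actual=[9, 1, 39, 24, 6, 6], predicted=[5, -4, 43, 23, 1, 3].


Absolute errors: |9-5|=4, |1+ 4|=5, |39-43|=4, |24-23|=1, |6-1|=5, |6-3|=3
Sum = 22
MAE = 22/6 = 11/3

11/3


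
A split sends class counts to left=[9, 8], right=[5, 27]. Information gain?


Parent = [14, 35], H_parent = 0.8631
H_left = 0.9975 (n=17), H_right = 0.6253 (n=32)
H_children = (17/49)·0.9975 + (32/49)·0.6253 = 0.7544
IG = 0.8631 - 0.7544 = 0.1087

0.1087


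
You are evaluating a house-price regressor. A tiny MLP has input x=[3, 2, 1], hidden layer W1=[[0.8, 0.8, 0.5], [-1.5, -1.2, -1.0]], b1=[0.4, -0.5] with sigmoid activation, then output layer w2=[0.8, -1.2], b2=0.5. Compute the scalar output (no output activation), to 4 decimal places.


z1[0] = (0.8)·(3) + (0.8)·(2) + (0.5)·(1) + 0.4 = 4.9
z1[1] = (-1.5)·(3) + (-1.2)·(2) + (-1.0)·(1) - 0.5 = -8.4
h = sigmoid(z1) = [0.9926, 0.0002]
output = (0.8)·(0.9926) + (-1.2)·(0.0002) + 0.5 = 1.2938

1.2938


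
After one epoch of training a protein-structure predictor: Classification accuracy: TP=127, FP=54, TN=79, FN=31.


Accuracy = (TP+TN)/(TP+TN+FP+FN)
= (127+79)/(291)
= 206/291 = 70.79%

70.79%


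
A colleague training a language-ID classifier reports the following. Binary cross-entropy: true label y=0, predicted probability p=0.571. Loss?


BCE = -[y·ln(p) + (1-y)·ln(1-p)]
= -0 - 1·ln(1-0.571)
= -ln(0.429) = 0.8463

0.8463


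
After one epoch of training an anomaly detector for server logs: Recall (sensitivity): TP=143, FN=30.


Recall = TP/(TP+FN)
= 143/(143+30)
= 143/173 = 82.66%

82.66%


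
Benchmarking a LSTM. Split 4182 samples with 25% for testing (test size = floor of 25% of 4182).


Test = ⌊4182·25/100⌋ = 1045
Train = 4182 - 1045 = 3137

Train: 3137, Test: 1045


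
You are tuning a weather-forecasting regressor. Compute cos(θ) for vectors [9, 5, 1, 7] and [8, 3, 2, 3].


A·B = 9·8 + 5·3 + 1·2 + 7·3 = 110
‖A‖ = √156 = 12.49, ‖B‖ = √86 = 9.2736
cos = 110/(√156·√86) = 110/√13416 = 0.9497

0.9497


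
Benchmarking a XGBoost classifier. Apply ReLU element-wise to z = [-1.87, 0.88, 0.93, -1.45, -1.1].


ReLU(-1.87) = max(0, -1.87) = 0.0
ReLU(0.88) = max(0, 0.88) = 0.88
ReLU(0.93) = max(0, 0.93) = 0.93
ReLU(-1.45) = max(0, -1.45) = 0.0
ReLU(-1.1) = max(0, -1.1) = 0.0
result = [0.0, 0.88, 0.93, 0.0, 0.0]

[0.0, 0.88, 0.93, 0.0, 0.0]


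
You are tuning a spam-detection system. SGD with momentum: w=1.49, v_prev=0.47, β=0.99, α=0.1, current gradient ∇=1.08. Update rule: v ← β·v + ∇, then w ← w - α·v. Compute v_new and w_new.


v_new = 0.99·0.47 + 1.08 = 0.4653 + 1.08 = 1.5453
w_new = 1.49 - 0.1·1.5453 = 1.49 - 0.15453 = 1.33547

v_new=1.5453, w_new=1.33547


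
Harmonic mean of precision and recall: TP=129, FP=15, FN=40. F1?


Precision = 129/144 = 0.8958
Recall = 129/169 = 0.7633
F1 = 2·P·R/(P+R) = 2·TP/(2·TP+FP+FN) = 258/(258+15+40) = 258/313 = 0.8243

0.8243


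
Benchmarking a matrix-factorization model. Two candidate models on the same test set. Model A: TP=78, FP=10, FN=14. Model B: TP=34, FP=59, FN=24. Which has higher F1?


Model A: P=78/88=0.8864, R=78/92=0.8478, F1=2PR/(P+R)=2TP/(2TP+FP+FN)=156/180=0.8667
Model B: P=34/93=0.3656, R=34/58=0.5862, F1=2PR/(P+R)=2TP/(2TP+FP+FN)=68/151=0.4503
0.8667 > 0.4503 → Model A

Model A


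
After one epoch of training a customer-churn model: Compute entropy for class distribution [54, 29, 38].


Probabilities: [54/121, 29/121, 38/121] ≈ [0.4463, 0.2397, 0.314]
H = -((54/121)·log₂(54/121) + (29/121)·log₂(29/121) + (38/121)·log₂(38/121))
  = 1.5381 bits

1.5381 bits


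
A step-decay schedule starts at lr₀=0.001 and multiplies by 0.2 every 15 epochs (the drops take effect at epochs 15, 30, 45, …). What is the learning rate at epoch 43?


n_drops = ⌊43/15⌋ = 2
lr = 0.001·0.2^2 = 0.001·0.04 = 0.00004

0.00004


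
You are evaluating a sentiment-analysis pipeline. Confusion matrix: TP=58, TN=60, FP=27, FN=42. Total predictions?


Total = TP + TN + FP + FN
= 58 + 60 + 27 + 42
= 187
(Predicted positive: 85, predicted negative: 102)

187


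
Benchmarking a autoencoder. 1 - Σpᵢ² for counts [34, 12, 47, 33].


Probabilities: [34/126, 12/126, 47/126, 33/126] ≈ [0.2698, 0.0952, 0.373, 0.2619]
Σpᵢ² = (1156 + 144 + 2209 + 1089)/126² = 4598/15876
Gini = 1 - Σpᵢ² = 1 - 4598/15876 = 0.7104

0.7104


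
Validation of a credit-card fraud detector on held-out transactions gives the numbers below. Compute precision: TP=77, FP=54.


Precision = TP/(TP+FP)
= 77/(77+54)
= 77/131 = 58.78%

58.78%


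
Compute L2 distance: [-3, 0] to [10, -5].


d = √((-3-10)² + (0+ 5)²)
  = √(169 + 25)
  = √194 = 13.9284

13.9284


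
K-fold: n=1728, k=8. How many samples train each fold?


Fold size = 1728/8 = 216
Training per fold = 1728 - 216 = 1512

1512


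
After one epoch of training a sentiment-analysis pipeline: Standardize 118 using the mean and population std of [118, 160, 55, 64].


μ = 99.25, σ = 42.5522
z = (118 - 99.25)/42.5522 = 0.4406

0.4406


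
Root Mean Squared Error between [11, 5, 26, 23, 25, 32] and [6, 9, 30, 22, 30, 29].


MSE = 92/6 = 15.3333
RMSE = √(92/6) = 3.9158

3.9158


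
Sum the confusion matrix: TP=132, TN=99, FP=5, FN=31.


Total = TP + TN + FP + FN
= 132 + 99 + 5 + 31
= 267
(Predicted positive: 137, predicted negative: 130)

267


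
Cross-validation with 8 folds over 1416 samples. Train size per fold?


Fold size = 1416/8 = 177
Training per fold = 1416 - 177 = 1239

1239


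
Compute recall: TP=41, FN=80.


Recall = TP/(TP+FN)
= 41/(41+80)
= 41/121 = 33.88%

33.88%


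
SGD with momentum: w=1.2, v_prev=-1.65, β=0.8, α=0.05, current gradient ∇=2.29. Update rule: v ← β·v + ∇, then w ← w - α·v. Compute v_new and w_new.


v_new = 0.8·-1.65 + 2.29 = -1.32 + 2.29 = 0.97
w_new = 1.2 - 0.05·0.97 = 1.2 - 0.0485 = 1.1515

v_new=0.97, w_new=1.1515


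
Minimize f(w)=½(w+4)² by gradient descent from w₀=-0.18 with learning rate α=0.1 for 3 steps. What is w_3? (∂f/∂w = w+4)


step 1: grad = -0.18+4 = 3.82; w = -0.18 - 0.1·(3.82) = -0.562
step 2: grad = -0.562+4 = 3.438; w = -0.562 - 0.1·(3.438) = -0.9058
step 3: grad = -0.9058+4 = 3.0942; w = -0.9058 - 0.1·(3.0942) = -1.21522

-1.21522


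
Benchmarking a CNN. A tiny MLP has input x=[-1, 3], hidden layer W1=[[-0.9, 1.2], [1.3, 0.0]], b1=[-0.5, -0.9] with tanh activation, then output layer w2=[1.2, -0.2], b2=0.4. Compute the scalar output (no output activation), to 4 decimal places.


z1[0] = (-0.9)·(-1) + (1.2)·(3) - 0.5 = 4.0
z1[1] = (1.3)·(-1) + (0.0)·(3) - 0.9 = -2.2
h = tanh(z1) = [0.9993, -0.9757]
output = (1.2)·(0.9993) + (-0.2)·(-0.9757) + 0.4 = 1.7943

1.7943


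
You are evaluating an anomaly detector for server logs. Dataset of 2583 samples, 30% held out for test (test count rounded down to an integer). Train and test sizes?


Test = ⌊2583·30/100⌋ = 774
Train = 2583 - 774 = 1809

Train: 1809, Test: 774


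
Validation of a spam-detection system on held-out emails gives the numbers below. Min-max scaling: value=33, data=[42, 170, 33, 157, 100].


min=33, max=170
(33-33)/(170-33) = 0/137 = 0.0

0.0


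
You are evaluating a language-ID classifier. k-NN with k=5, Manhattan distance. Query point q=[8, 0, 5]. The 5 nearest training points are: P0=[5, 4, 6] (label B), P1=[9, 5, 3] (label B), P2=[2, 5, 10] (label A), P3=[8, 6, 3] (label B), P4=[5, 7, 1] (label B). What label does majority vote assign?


d(q,P0) = 8  (label B)
d(q,P1) = 8  (label B)
d(q,P2) = 16  (label A)
d(q,P3) = 8  (label B)
d(q,P4) = 14  (label B)
Votes: A=1, B=4
Majority → B

B


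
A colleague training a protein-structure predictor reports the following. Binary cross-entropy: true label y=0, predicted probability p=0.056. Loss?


BCE = -[y·ln(p) + (1-y)·ln(1-p)]
= -0 - 1·ln(1-0.056)
= -ln(0.944) = 0.0576

0.0576


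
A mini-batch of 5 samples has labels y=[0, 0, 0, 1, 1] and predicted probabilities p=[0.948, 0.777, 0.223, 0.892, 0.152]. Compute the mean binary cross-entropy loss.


L[0] = -ln(1-0.948) = -ln(0.052) = 2.9565
L[1] = -ln(1-0.777) = -ln(0.223) = 1.5006
L[2] = -ln(1-0.223) = -ln(0.777) = 0.2523
L[3] = -ln(0.892) = 0.1143
L[4] = -ln(0.152) = 1.8839
mean = (2.9565 + 1.5006 + 0.2523 + 0.1143 + 1.8839)/5 = 1.3415

1.3415


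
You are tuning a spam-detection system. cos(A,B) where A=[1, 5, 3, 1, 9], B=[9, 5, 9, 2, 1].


A·B = 1·9 + 5·5 + 3·9 + 1·2 + 9·1 = 72
‖A‖ = √117 = 10.8167, ‖B‖ = √192 = 13.8564
cos = 72/(√117·√192) = 72/√22464 = 0.4804

0.4804


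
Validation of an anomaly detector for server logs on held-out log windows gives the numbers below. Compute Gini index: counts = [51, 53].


Probabilities: [51/104, 53/104] ≈ [0.4904, 0.5096]
Σpᵢ² = (2601 + 2809)/104² = 5410/10816
Gini = 1 - Σpᵢ² = 1 - 5410/10816 = 0.4998

0.4998


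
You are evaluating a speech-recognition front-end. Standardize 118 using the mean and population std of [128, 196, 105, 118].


μ = 136.75, σ = 35.1666
z = (118 - 136.75)/35.1666 = -0.5332

-0.5332


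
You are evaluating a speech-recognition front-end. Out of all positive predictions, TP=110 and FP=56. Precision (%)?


Precision = TP/(TP+FP)
= 110/(110+56)
= 110/166 = 66.27%

66.27%


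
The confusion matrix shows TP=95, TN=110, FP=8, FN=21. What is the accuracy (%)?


Accuracy = (TP+TN)/(TP+TN+FP+FN)
= (95+110)/(234)
= 205/234 = 87.61%

87.61%


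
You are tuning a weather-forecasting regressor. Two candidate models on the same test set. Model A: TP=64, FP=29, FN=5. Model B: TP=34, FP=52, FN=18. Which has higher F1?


Model A: P=64/93=0.6882, R=64/69=0.9275, F1=2PR/(P+R)=2TP/(2TP+FP+FN)=128/162=0.7901
Model B: P=34/86=0.3953, R=34/52=0.6538, F1=2PR/(P+R)=2TP/(2TP+FP+FN)=68/138=0.4928
0.7901 > 0.4928 → Model A

Model A


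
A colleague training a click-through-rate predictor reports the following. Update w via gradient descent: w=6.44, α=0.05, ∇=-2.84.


w_new = w - α·∇
= 6.44 - 0.05·-2.84
= 6.44 + 0.142
= 6.582

6.582


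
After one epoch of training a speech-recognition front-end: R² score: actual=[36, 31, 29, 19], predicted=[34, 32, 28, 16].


ȳ = 28.75
SS_res = Σ(y-ŷ)² = 15
SS_tot = Σ(y-ȳ)² = 152.75
R² = 1 - SS_res/SS_tot = 1 - 0.0982 = 0.9018

0.9018


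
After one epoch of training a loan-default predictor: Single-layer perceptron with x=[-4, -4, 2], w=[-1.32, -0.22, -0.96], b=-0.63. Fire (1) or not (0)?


z = (-4)·(-1.32) + (-4)·(-0.22) + (2)·(-0.96) - 0.63
  = 3.61
step(z) = 1 (z≥0)

1


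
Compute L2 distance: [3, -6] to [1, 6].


d = √((3-1)² + (-6-6)²)
  = √(4 + 144)
  = √148 = 12.1655

12.1655


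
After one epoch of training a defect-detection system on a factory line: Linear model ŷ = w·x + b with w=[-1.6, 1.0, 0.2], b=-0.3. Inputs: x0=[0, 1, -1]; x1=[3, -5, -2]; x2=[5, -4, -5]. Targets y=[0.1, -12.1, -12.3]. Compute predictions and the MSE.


ŷ0 = (-1.6)·(0) + (1.0)·(1) + (0.2)·(-1) - 0.3 = 0.5
ŷ1 = (-1.6)·(3) + (1.0)·(-5) + (0.2)·(-2) - 0.3 = -10.5
ŷ2 = (-1.6)·(5) + (1.0)·(-4) + (0.2)·(-5) - 0.3 = -13.3
errors² = [0.16, 2.56, 1.0]
MSE = 3.7200/3 = 1.24

1.24


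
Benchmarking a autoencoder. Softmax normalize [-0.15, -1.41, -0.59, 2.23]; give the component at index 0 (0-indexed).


Exponentials: e^-0.15=0.8607, e^-1.41=0.2441, e^-0.59=0.5543, e^2.23=9.2999
Sum = 10.959
Softmax = [0.0785, 0.0223, 0.0506, 0.8486]
p[0] = 0.8607/10.959 = 0.0785

0.0785


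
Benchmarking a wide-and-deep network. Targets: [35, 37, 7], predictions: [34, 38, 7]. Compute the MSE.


Squared errors: (35-34)²=1, (37-38)²=1, (7-7)²=0
Sum = 2
MSE = 2/3 = 2/3

2/3


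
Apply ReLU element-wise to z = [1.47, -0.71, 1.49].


ReLU(1.47) = max(0, 1.47) = 1.47
ReLU(-0.71) = max(0, -0.71) = 0.0
ReLU(1.49) = max(0, 1.49) = 1.49
result = [1.47, 0.0, 1.49]

[1.47, 0.0, 1.49]


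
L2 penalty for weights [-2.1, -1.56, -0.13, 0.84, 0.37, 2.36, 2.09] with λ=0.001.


‖w‖₂² = (-2.1)² + (-1.56)² + (-0.13)² + (0.84)² + (0.37)² + (2.36)² + (2.09)²
     = 4.41 + 2.4336 + 0.0169 + 0.7056 + 0.1369 + 5.5696 + 4.3681
     = 17.6407
λ·‖w‖₂² = 0.001·17.6407 = 0.017641

0.017641


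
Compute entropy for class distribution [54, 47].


Probabilities: [54/101, 47/101] ≈ [0.5347, 0.4653]
H = -((54/101)·log₂(54/101) + (47/101)·log₂(47/101))
  = 0.9965 bits

0.9965 bits


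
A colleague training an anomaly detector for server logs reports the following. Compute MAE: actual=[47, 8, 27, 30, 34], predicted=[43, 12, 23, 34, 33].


Absolute errors: |47-43|=4, |8-12|=4, |27-23|=4, |30-34|=4, |34-33|=1
Sum = 17
MAE = 17/5 = 17/5

17/5


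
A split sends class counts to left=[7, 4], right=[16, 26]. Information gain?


Parent = [23, 30], H_parent = 0.9874
H_left = 0.9457 (n=11), H_right = 0.9587 (n=42)
H_children = (11/53)·0.9457 + (42/53)·0.9587 = 0.956
IG = 0.9874 - 0.956 = 0.0314

0.0314


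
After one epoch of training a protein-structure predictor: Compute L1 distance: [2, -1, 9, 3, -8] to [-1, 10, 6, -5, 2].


d = |2+ 1| + |-1-10| + |9-6| + |3+ 5| + |-8-2|
  = 3 + 11 + 3 + 8 + 10
  = 35

35


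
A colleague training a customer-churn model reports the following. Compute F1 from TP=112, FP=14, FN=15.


Precision = 112/126 = 0.8889
Recall = 112/127 = 0.8819
F1 = 2·P·R/(P+R) = 2·TP/(2·TP+FP+FN) = 224/(224+14+15) = 224/253 = 0.8854

0.8854


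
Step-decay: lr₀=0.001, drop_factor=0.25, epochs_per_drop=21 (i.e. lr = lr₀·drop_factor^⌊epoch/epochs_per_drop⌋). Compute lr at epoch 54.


n_drops = ⌊54/21⌋ = 2
lr = 0.001·0.25^2 = 0.001·0.0625 = 0.0000625

0.0000625


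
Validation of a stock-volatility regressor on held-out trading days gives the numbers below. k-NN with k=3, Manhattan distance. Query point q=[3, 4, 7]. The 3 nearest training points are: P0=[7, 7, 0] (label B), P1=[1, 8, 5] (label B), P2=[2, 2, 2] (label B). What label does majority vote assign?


d(q,P0) = 14  (label B)
d(q,P1) = 8  (label B)
d(q,P2) = 8  (label B)
Votes: A=0, B=3
Majority → B

B


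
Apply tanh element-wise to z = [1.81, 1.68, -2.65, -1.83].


tanh(1.81) = 0.9478
tanh(1.68) = 0.9329
tanh(-2.65) = -0.9901
tanh(-1.83) = -0.9498
result = [0.9478, 0.9329, -0.9901, -0.9498]

[0.9478, 0.9329, -0.9901, -0.9498]


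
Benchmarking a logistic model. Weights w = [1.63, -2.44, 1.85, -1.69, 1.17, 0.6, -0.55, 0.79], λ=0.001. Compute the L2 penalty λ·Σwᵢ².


‖w‖₂² = (1.63)² + (-2.44)² + (1.85)² + (-1.69)² + (1.17)² + (0.6)² + (-0.55)² + (0.79)²
     = 2.6569 + 5.9536 + 3.4225 + 2.8561 + 1.3689 + 0.36 + 0.3025 + 0.6241
     = 17.5446
λ·‖w‖₂² = 0.001·17.5446 = 0.017545

0.017545


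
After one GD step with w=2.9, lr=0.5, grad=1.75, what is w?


w_new = w - α·∇
= 2.9 - 0.5·1.75
= 2.9 - 0.875
= 2.025

2.025


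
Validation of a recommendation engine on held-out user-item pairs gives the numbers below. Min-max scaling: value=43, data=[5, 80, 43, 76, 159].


min=5, max=159
(43-5)/(159-5) = 38/154 = 0.2468

0.2468


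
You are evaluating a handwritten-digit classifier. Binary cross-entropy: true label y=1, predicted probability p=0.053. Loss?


BCE = -[y·ln(p) + (1-y)·ln(1-p)]
= -1·ln(0.053) - 0
= -ln(0.053) = 2.9375

2.9375


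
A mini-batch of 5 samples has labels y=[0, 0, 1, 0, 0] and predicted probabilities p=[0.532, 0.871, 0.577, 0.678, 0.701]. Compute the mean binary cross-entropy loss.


L[0] = -ln(1-0.532) = -ln(0.468) = 0.7593
L[1] = -ln(1-0.871) = -ln(0.129) = 2.0479
L[2] = -ln(0.577) = 0.5499
L[3] = -ln(1-0.678) = -ln(0.322) = 1.1332
L[4] = -ln(1-0.701) = -ln(0.299) = 1.2073
mean = (0.7593 + 2.0479 + 0.5499 + 1.1332 + 1.2073)/5 = 1.1395

1.1395


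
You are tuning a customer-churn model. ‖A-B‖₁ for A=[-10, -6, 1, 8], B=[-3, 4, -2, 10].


d = |-10+ 3| + |-6-4| + |1+ 2| + |8-10|
  = 7 + 10 + 3 + 2
  = 22

22


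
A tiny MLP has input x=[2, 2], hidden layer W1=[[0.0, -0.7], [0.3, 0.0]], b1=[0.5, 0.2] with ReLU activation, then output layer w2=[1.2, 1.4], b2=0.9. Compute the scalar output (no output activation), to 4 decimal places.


z1[0] = (0.0)·(2) + (-0.7)·(2) + 0.5 = -0.9
z1[1] = (0.3)·(2) + (0.0)·(2) + 0.2 = 0.8
h = ReLU(z1) = [0.0, 0.8]
output = (1.2)·(0.0) + (1.4)·(0.8) + 0.9 = 2.02

2.02


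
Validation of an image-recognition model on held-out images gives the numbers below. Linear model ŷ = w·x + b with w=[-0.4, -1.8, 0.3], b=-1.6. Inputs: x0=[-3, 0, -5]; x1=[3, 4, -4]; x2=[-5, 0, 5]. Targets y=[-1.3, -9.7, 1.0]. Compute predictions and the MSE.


ŷ0 = (-0.4)·(-3) + (-1.8)·(0) + (0.3)·(-5) - 1.6 = -1.9
ŷ1 = (-0.4)·(3) + (-1.8)·(4) + (0.3)·(-4) - 1.6 = -11.2
ŷ2 = (-0.4)·(-5) + (-1.8)·(0) + (0.3)·(5) - 1.6 = 1.9
errors² = [0.36, 2.25, 0.81]
MSE = 3.4200/3 = 1.14

1.14


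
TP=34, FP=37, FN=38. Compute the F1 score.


Precision = 34/71 = 0.4789
Recall = 34/72 = 0.4722
F1 = 2·P·R/(P+R) = 2·TP/(2·TP+FP+FN) = 68/(68+37+38) = 68/143 = 0.4755

0.4755


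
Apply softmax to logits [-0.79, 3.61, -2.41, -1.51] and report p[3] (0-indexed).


Exponentials: e^-0.79=0.4538, e^3.61=36.9661, e^-2.41=0.0898, e^-1.51=0.2209
Sum = 37.7306
Softmax = [0.012, 0.9797, 0.0024, 0.0059]
p[3] = 0.2209/37.7306 = 0.0059

0.0059


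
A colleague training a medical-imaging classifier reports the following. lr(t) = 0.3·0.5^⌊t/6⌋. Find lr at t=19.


n_drops = ⌊19/6⌋ = 3
lr = 0.3·0.5^3 = 0.3·0.125 = 0.0375

0.0375


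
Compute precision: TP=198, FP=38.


Precision = TP/(TP+FP)
= 198/(198+38)
= 198/236 = 83.9%

83.9%


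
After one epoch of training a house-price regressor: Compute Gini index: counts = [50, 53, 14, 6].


Probabilities: [50/123, 53/123, 14/123, 6/123] ≈ [0.4065, 0.4309, 0.1138, 0.0488]
Σpᵢ² = (2500 + 2809 + 196 + 36)/123² = 5541/15129
Gini = 1 - Σpᵢ² = 1 - 5541/15129 = 0.6337

0.6337


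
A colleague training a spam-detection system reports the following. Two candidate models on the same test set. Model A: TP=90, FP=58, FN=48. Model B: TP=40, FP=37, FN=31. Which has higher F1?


Model A: P=90/148=0.6081, R=90/138=0.6522, F1=2PR/(P+R)=2TP/(2TP+FP+FN)=180/286=0.6294
Model B: P=40/77=0.5195, R=40/71=0.5634, F1=2PR/(P+R)=2TP/(2TP+FP+FN)=80/148=0.5405
0.6294 > 0.5405 → Model A

Model A


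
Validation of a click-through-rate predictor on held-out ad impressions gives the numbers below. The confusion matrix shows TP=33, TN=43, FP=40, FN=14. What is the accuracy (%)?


Accuracy = (TP+TN)/(TP+TN+FP+FN)
= (33+43)/(130)
= 76/130 = 58.46%

58.46%


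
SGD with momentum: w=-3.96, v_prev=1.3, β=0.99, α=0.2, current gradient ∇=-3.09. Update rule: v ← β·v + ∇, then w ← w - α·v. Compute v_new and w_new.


v_new = 0.99·1.3 - 3.09 = 1.287 - 3.09 = -1.803
w_new = -3.96 - 0.2·-1.803 = -3.96 + 0.3606 = -3.5994

v_new=-1.803, w_new=-3.5994


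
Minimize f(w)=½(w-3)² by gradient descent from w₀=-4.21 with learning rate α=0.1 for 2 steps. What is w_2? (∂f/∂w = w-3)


step 1: grad = -4.21-3 = -7.21; w = -4.21 - 0.1·(-7.21) = -3.489
step 2: grad = -3.489-3 = -6.489; w = -3.489 - 0.1·(-6.489) = -2.8401

-2.8401


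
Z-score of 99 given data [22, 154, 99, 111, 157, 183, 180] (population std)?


μ = 129.4286, σ = 52.9119
z = (99 - 129.4286)/52.9119 = -0.5751

-0.5751


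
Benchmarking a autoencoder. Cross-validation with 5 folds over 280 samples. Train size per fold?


Fold size = 280/5 = 56
Training per fold = 280 - 56 = 224

224


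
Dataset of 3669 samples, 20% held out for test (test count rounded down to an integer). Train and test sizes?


Test = ⌊3669·20/100⌋ = 733
Train = 3669 - 733 = 2936

Train: 2936, Test: 733


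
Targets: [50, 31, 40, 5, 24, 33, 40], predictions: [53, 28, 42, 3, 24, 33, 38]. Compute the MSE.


Squared errors: (50-53)²=9, (31-28)²=9, (40-42)²=4, (5-3)²=4, (24-24)²=0, (33-33)²=0, (40-38)²=4
Sum = 30
MSE = 30/7 = 30/7

30/7


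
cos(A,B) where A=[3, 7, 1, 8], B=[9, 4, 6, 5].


A·B = 3·9 + 7·4 + 1·6 + 8·5 = 101
‖A‖ = √123 = 11.0905, ‖B‖ = √158 = 12.5698
cos = 101/(√123·√158) = 101/√19434 = 0.7245

0.7245


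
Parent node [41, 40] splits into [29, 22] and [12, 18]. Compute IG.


Parent = [41, 40], H_parent = 0.9999
H_left = 0.9864 (n=51), H_right = 0.971 (n=30)
H_children = (51/81)·0.9864 + (30/81)·0.971 = 0.9807
IG = 0.9999 - 0.9807 = 0.0192

0.0192


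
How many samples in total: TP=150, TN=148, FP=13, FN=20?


Total = TP + TN + FP + FN
= 150 + 148 + 13 + 20
= 331
(Predicted positive: 163, predicted negative: 168)

331


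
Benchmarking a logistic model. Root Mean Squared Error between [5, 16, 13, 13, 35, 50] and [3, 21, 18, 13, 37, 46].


MSE = 74/6 = 12.3333
RMSE = √(74/6) = 3.5119

3.5119


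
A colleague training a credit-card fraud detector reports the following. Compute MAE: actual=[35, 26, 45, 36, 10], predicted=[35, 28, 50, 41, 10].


Absolute errors: |35-35|=0, |26-28|=2, |45-50|=5, |36-41|=5, |10-10|=0
Sum = 12
MAE = 12/5 = 12/5

12/5


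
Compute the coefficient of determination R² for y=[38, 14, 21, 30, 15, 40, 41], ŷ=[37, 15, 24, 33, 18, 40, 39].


ȳ = 28.4286
SS_res = Σ(y-ŷ)² = 33
SS_tot = Σ(y-ȳ)² = 829.71
R² = 1 - SS_res/SS_tot = 1 - 0.0398 = 0.9602

0.9602


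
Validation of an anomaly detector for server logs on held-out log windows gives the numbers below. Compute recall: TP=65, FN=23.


Recall = TP/(TP+FN)
= 65/(65+23)
= 65/88 = 73.86%

73.86%


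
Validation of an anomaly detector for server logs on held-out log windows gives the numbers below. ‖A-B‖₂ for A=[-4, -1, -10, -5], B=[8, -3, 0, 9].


d = √((-4-8)² + (-1+ 3)² + (-10-0)² + (-5-9)²)
  = √(144 + 4 + 100 + 196)
  = √444 = 21.0713

21.0713


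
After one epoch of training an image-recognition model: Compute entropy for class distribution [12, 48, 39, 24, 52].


Probabilities: [12/175, 48/175, 39/175, 24/175, 52/175] ≈ [0.0686, 0.2743, 0.2229, 0.1371, 0.2971]
H = -((12/175)·log₂(12/175) + (48/175)·log₂(48/175) + (39/175)·log₂(39/175) + (24/175)·log₂(24/175) + (52/175)·log₂(52/175))
  = 2.173 bits

2.173 bits


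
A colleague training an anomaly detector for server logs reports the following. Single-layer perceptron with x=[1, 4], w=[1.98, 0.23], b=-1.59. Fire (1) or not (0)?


z = (1)·(1.98) + (4)·(0.23) - 1.59
  = 1.31
step(z) = 1 (z≥0)

1


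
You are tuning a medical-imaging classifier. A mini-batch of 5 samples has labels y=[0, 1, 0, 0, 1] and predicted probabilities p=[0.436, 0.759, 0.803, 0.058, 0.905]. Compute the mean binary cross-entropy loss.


L[0] = -ln(1-0.436) = -ln(0.564) = 0.5727
L[1] = -ln(0.759) = 0.2758
L[2] = -ln(1-0.803) = -ln(0.197) = 1.6246
L[3] = -ln(1-0.058) = -ln(0.942) = 0.0598
L[4] = -ln(0.905) = 0.0998
mean = (0.5727 + 0.2758 + 1.6246 + 0.0598 + 0.0998)/5 = 0.5265

0.5265


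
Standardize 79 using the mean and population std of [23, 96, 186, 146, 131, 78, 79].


μ = 105.5714, σ = 49.4624
z = (79 - 105.5714)/49.4624 = -0.5372

-0.5372


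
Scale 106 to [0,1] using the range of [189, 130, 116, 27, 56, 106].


min=27, max=189
(106-27)/(189-27) = 79/162 = 0.4877

0.4877


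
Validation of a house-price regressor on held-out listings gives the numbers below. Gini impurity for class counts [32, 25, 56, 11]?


Probabilities: [32/124, 25/124, 56/124, 11/124] ≈ [0.2581, 0.2016, 0.4516, 0.0887]
Σpᵢ² = (1024 + 625 + 3136 + 121)/124² = 4906/15376
Gini = 1 - Σpᵢ² = 1 - 4906/15376 = 0.6809

0.6809


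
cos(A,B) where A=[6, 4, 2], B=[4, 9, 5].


A·B = 6·4 + 4·9 + 2·5 = 70
‖A‖ = √56 = 7.4833, ‖B‖ = √122 = 11.0454
cos = 70/(√56·√122) = 70/√6832 = 0.8469

0.8469


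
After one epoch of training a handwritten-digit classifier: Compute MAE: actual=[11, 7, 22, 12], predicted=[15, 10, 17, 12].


Absolute errors: |11-15|=4, |7-10|=3, |22-17|=5, |12-12|=0
Sum = 12
MAE = 12/4 = 3

3


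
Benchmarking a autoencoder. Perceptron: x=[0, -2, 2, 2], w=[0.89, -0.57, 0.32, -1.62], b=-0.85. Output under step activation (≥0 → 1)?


z = (0)·(0.89) + (-2)·(-0.57) + (2)·(0.32) + (2)·(-1.62) - 0.85
  = -2.31
step(z) = 0 (z<0)

0


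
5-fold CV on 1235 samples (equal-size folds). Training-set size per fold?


Fold size = 1235/5 = 247
Training per fold = 1235 - 247 = 988

988


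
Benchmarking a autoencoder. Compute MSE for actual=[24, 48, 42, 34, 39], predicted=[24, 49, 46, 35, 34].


Squared errors: (24-24)²=0, (48-49)²=1, (42-46)²=16, (34-35)²=1, (39-34)²=25
Sum = 43
MSE = 43/5 = 43/5

43/5


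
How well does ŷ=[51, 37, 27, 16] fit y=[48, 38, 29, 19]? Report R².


ȳ = 33.5
SS_res = Σ(y-ŷ)² = 23
SS_tot = Σ(y-ȳ)² = 461
R² = 1 - SS_res/SS_tot = 1 - 0.0499 = 0.9501

0.9501


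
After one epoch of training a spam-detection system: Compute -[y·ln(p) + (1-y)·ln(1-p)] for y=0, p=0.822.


BCE = -[y·ln(p) + (1-y)·ln(1-p)]
= -0 - 1·ln(1-0.822)
= -ln(0.178) = 1.726

1.726


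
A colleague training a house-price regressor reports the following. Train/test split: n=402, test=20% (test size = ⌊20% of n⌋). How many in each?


Test = ⌊402·20/100⌋ = 80
Train = 402 - 80 = 322

Train: 322, Test: 80


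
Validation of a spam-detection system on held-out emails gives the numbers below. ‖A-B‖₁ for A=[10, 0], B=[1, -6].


d = |10-1| + |0+ 6|
  = 9 + 6
  = 15

15


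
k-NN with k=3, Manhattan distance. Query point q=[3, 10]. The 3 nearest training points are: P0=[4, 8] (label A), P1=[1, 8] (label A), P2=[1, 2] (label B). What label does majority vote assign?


d(q,P0) = 3  (label A)
d(q,P1) = 4  (label A)
d(q,P2) = 10  (label B)
Votes: A=2, B=1
Majority → A

A


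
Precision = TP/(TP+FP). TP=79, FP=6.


Precision = TP/(TP+FP)
= 79/(79+6)
= 79/85 = 92.94%

92.94%


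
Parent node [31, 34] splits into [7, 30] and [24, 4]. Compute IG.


Parent = [31, 34], H_parent = 0.9985
H_left = 0.6998 (n=37), H_right = 0.5917 (n=28)
H_children = (37/65)·0.6998 + (28/65)·0.5917 = 0.6532
IG = 0.9985 - 0.6532 = 0.3453

0.3453


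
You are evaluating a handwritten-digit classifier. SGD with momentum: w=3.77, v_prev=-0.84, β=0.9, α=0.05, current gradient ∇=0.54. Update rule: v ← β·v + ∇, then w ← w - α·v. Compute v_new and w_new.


v_new = 0.9·-0.84 + 0.54 = -0.756 + 0.54 = -0.216
w_new = 3.77 - 0.05·-0.216 = 3.77 + 0.0108 = 3.7808

v_new=-0.216, w_new=3.7808


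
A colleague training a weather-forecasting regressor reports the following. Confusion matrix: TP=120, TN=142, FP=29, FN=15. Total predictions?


Total = TP + TN + FP + FN
= 120 + 142 + 29 + 15
= 306
(Predicted positive: 149, predicted negative: 157)

306


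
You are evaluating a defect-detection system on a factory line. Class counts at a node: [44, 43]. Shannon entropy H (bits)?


Probabilities: [44/87, 43/87] ≈ [0.5057, 0.4943]
H = -((44/87)·log₂(44/87) + (43/87)·log₂(43/87))
  = 0.9999 bits

0.9999 bits


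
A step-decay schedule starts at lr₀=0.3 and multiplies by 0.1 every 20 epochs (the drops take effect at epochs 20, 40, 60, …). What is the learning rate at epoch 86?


n_drops = ⌊86/20⌋ = 4
lr = 0.3·0.1^4 = 0.3·0.0001 = 0.00003

0.00003


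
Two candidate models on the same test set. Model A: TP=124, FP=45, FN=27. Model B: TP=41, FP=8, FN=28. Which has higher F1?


Model A: P=124/169=0.7337, R=124/151=0.8212, F1=2PR/(P+R)=2TP/(2TP+FP+FN)=248/320=0.775
Model B: P=41/49=0.8367, R=41/69=0.5942, F1=2PR/(P+R)=2TP/(2TP+FP+FN)=82/118=0.6949
0.775 > 0.6949 → Model A

Model A


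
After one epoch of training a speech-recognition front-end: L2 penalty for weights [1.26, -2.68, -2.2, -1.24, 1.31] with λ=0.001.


‖w‖₂² = (1.26)² + (-2.68)² + (-2.2)² + (-1.24)² + (1.31)²
     = 1.5876 + 7.1824 + 4.84 + 1.5376 + 1.7161
     = 16.8637
λ·‖w‖₂² = 0.001·16.8637 = 0.016864

0.016864


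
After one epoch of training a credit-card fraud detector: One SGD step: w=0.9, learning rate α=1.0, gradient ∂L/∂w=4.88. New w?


w_new = w - α·∇
= 0.9 - 1.0·4.88
= 0.9 - 4.88
= -3.98

-3.98


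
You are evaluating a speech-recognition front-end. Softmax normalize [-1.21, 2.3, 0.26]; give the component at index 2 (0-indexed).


Exponentials: e^-1.21=0.2982, e^2.3=9.9742, e^0.26=1.2969
Sum = 11.5693
Softmax = [0.0258, 0.8621, 0.1121]
p[2] = 1.2969/11.5693 = 0.1121

0.1121


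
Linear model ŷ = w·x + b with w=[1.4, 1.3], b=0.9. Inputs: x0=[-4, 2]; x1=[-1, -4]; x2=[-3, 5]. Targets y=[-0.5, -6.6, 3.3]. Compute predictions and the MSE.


ŷ0 = (1.4)·(-4) + (1.3)·(2) + 0.9 = -2.1
ŷ1 = (1.4)·(-1) + (1.3)·(-4) + 0.9 = -5.7
ŷ2 = (1.4)·(-3) + (1.3)·(5) + 0.9 = 3.2
errors² = [2.56, 0.81, 0.01]
MSE = 3.3800/3 = 1.1267

1.1267


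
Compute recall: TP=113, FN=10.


Recall = TP/(TP+FN)
= 113/(113+10)
= 113/123 = 91.87%

91.87%


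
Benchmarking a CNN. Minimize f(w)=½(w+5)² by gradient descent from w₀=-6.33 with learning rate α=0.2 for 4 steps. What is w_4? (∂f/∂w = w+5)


step 1: grad = -6.33+5 = -1.33; w = -6.33 - 0.2·(-1.33) = -6.064
step 2: grad = -6.064+5 = -1.064; w = -6.064 - 0.2·(-1.064) = -5.8512
step 3: grad = -5.8512+5 = -0.8512; w = -5.8512 - 0.2·(-0.8512) = -5.68096
step 4: grad = -5.68096+5 = -0.68096; w = -5.68096 - 0.2·(-0.68096) = -5.544768

-5.544768


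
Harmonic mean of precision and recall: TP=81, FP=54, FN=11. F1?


Precision = 81/135 = 0.6
Recall = 81/92 = 0.8804
F1 = 2·P·R/(P+R) = 2·TP/(2·TP+FP+FN) = 162/(162+54+11) = 162/227 = 0.7137

0.7137


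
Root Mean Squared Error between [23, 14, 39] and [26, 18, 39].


MSE = 25/3 = 8.3333
RMSE = √(25/3) = 2.8868

2.8868


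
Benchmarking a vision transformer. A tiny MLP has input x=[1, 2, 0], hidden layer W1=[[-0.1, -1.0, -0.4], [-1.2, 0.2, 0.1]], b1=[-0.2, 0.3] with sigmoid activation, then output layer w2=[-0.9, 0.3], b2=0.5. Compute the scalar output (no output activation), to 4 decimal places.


z1[0] = (-0.1)·(1) + (-1.0)·(2) + (-0.4)·(0) - 0.2 = -2.3
z1[1] = (-1.2)·(1) + (0.2)·(2) + (0.1)·(0) + 0.3 = -0.5
h = sigmoid(z1) = [0.0911, 0.3775]
output = (-0.9)·(0.0911) + (0.3)·(0.3775) + 0.5 = 0.5313

0.5313


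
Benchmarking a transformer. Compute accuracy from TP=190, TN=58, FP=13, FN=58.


Accuracy = (TP+TN)/(TP+TN+FP+FN)
= (190+58)/(319)
= 248/319 = 77.74%

77.74%


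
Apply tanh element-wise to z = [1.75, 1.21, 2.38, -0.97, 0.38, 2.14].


tanh(1.75) = 0.9414
tanh(1.21) = 0.8367
tanh(2.38) = 0.983
tanh(-0.97) = -0.7487
tanh(0.38) = 0.3627
tanh(2.14) = 0.9727
result = [0.9414, 0.8367, 0.983, -0.7487, 0.3627, 0.9727]

[0.9414, 0.8367, 0.983, -0.7487, 0.3627, 0.9727]


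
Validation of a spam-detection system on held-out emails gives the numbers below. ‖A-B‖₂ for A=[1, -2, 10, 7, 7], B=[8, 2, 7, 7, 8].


d = √((1-8)² + (-2-2)² + (10-7)² + (7-7)² + (7-8)²)
  = √(49 + 16 + 9 + 0 + 1)
  = √75 = 8.6603

8.6603


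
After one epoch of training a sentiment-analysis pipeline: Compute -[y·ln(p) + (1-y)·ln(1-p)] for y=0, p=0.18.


BCE = -[y·ln(p) + (1-y)·ln(1-p)]
= -0 - 1·ln(1-0.18)
= -ln(0.82) = 0.1985

0.1985


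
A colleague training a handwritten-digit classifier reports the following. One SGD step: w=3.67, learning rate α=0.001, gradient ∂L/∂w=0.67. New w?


w_new = w - α·∇
= 3.67 - 0.001·0.67
= 3.67 - 0.00067
= 3.66933

3.66933


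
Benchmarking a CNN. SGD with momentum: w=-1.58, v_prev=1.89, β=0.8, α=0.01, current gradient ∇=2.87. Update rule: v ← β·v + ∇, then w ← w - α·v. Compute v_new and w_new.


v_new = 0.8·1.89 + 2.87 = 1.512 + 2.87 = 4.382
w_new = -1.58 - 0.01·4.382 = -1.58 - 0.04382 = -1.62382

v_new=4.382, w_new=-1.62382


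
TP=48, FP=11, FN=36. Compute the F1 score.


Precision = 48/59 = 0.8136
Recall = 48/84 = 0.5714
F1 = 2·P·R/(P+R) = 2·TP/(2·TP+FP+FN) = 96/(96+11+36) = 96/143 = 0.6713

0.6713


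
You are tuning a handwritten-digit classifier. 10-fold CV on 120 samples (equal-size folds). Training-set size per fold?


Fold size = 120/10 = 12
Training per fold = 120 - 12 = 108

108


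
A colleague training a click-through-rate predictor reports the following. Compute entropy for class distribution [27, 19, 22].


Probabilities: [27/68, 19/68, 22/68] ≈ [0.3971, 0.2794, 0.3235]
H = -((27/68)·log₂(27/68) + (19/68)·log₂(19/68) + (22/68)·log₂(22/68))
  = 1.5698 bits

1.5698 bits


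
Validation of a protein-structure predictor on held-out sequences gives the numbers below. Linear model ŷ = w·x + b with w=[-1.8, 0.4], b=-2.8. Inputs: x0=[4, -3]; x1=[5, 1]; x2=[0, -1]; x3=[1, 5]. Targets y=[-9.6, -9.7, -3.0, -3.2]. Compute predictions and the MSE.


ŷ0 = (-1.8)·(4) + (0.4)·(-3) - 2.8 = -11.2
ŷ1 = (-1.8)·(5) + (0.4)·(1) - 2.8 = -11.4
ŷ2 = (-1.8)·(0) + (0.4)·(-1) - 2.8 = -3.2
ŷ3 = (-1.8)·(1) + (0.4)·(5) - 2.8 = -2.6
errors² = [2.56, 2.89, 0.04, 0.36]
MSE = 5.8500/4 = 1.4625

1.4625


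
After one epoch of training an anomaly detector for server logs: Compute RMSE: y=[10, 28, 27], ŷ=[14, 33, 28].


MSE = 42/3 = 14
RMSE = √(42/3) = 3.7417

3.7417


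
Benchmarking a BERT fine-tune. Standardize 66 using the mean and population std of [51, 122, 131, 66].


μ = 92.5, σ = 34.5579
z = (66 - 92.5)/34.5579 = -0.7668

-0.7668


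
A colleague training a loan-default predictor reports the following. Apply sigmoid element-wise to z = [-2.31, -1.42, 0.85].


σ(-2.31) = 1/(1+e^2.31) = 0.0903
σ(-1.42) = 1/(1+e^1.42) = 0.1947
σ(0.85) = 1/(1+e^-0.85) = 0.7006
result = [0.0903, 0.1947, 0.7006]

[0.0903, 0.1947, 0.7006]


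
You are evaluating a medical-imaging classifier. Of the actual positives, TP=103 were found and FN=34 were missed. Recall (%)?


Recall = TP/(TP+FN)
= 103/(103+34)
= 103/137 = 75.18%

75.18%


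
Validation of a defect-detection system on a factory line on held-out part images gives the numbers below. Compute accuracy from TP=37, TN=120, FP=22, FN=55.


Accuracy = (TP+TN)/(TP+TN+FP+FN)
= (37+120)/(234)
= 157/234 = 67.09%

67.09%


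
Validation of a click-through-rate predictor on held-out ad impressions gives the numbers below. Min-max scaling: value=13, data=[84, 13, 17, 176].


min=13, max=176
(13-13)/(176-13) = 0/163 = 0.0

0.0


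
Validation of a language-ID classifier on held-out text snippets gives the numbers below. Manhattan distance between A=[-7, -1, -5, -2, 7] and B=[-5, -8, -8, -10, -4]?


d = |-7+ 5| + |-1+ 8| + |-5+ 8| + |-2+ 10| + |7+ 4|
  = 2 + 7 + 3 + 8 + 11
  = 31

31


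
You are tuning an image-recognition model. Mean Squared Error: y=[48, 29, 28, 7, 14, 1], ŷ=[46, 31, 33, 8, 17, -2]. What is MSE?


Squared errors: (48-46)²=4, (29-31)²=4, (28-33)²=25, (7-8)²=1, (14-17)²=9, (1+ 2)²=9
Sum = 52
MSE = 52/6 = 26/3

26/3


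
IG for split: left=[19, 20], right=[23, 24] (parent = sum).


Parent = [42, 44], H_parent = 0.9996
H_left = 0.9995 (n=39), H_right = 0.9997 (n=47)
H_children = (39/86)·0.9995 + (47/86)·0.9997 = 0.9996
IG = 0.9996 - 0.9996 = 0.0

0.0


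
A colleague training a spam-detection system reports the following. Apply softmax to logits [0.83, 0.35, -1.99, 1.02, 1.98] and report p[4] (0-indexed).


Exponentials: e^0.83=2.2933, e^0.35=1.4191, e^-1.99=0.1367, e^1.02=2.7732, e^1.98=7.2427
Sum = 13.865
Softmax = [0.1654, 0.1023, 0.0099, 0.2, 0.5224]
p[4] = 7.2427/13.865 = 0.5224

0.5224


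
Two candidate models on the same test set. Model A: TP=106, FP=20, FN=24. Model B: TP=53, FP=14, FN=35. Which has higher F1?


Model A: P=106/126=0.8413, R=106/130=0.8154, F1=2PR/(P+R)=2TP/(2TP+FP+FN)=212/256=0.8281
Model B: P=53/67=0.791, R=53/88=0.6023, F1=2PR/(P+R)=2TP/(2TP+FP+FN)=106/155=0.6839
0.8281 > 0.6839 → Model A

Model A
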